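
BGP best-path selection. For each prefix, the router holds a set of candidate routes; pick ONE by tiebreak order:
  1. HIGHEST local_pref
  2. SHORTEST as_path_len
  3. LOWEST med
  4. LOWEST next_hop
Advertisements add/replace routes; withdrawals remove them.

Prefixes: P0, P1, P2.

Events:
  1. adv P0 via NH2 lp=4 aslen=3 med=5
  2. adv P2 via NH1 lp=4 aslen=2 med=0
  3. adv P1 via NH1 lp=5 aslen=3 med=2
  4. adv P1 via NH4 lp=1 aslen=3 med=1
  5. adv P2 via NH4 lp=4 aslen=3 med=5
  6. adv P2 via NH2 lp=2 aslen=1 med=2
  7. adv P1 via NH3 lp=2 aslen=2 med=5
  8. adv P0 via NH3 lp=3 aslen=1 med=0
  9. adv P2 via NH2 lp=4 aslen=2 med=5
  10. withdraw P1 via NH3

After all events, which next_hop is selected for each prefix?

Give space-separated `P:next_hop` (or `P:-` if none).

Op 1: best P0=NH2 P1=- P2=-
Op 2: best P0=NH2 P1=- P2=NH1
Op 3: best P0=NH2 P1=NH1 P2=NH1
Op 4: best P0=NH2 P1=NH1 P2=NH1
Op 5: best P0=NH2 P1=NH1 P2=NH1
Op 6: best P0=NH2 P1=NH1 P2=NH1
Op 7: best P0=NH2 P1=NH1 P2=NH1
Op 8: best P0=NH2 P1=NH1 P2=NH1
Op 9: best P0=NH2 P1=NH1 P2=NH1
Op 10: best P0=NH2 P1=NH1 P2=NH1

Answer: P0:NH2 P1:NH1 P2:NH1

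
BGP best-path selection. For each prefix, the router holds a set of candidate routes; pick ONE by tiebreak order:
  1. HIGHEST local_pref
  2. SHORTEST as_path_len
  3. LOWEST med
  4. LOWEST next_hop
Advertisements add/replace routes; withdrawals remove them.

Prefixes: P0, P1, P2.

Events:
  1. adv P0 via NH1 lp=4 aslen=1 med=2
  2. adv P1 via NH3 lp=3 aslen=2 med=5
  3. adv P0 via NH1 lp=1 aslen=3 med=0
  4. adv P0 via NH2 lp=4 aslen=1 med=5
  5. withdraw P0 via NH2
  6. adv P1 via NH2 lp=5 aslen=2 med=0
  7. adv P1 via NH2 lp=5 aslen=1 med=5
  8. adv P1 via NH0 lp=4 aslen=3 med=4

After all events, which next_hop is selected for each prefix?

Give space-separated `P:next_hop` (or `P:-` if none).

Answer: P0:NH1 P1:NH2 P2:-

Derivation:
Op 1: best P0=NH1 P1=- P2=-
Op 2: best P0=NH1 P1=NH3 P2=-
Op 3: best P0=NH1 P1=NH3 P2=-
Op 4: best P0=NH2 P1=NH3 P2=-
Op 5: best P0=NH1 P1=NH3 P2=-
Op 6: best P0=NH1 P1=NH2 P2=-
Op 7: best P0=NH1 P1=NH2 P2=-
Op 8: best P0=NH1 P1=NH2 P2=-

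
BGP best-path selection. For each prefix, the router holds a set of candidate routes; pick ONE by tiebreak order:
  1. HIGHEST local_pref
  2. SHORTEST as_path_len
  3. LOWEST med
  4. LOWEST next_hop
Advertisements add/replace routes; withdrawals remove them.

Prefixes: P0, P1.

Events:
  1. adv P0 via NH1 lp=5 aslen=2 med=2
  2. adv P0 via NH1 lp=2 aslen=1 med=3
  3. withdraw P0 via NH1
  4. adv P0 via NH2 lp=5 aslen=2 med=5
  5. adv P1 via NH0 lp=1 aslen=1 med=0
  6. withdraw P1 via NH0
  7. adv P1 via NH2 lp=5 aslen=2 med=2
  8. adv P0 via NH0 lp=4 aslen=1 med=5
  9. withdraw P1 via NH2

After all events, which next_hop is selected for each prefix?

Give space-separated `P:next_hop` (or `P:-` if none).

Answer: P0:NH2 P1:-

Derivation:
Op 1: best P0=NH1 P1=-
Op 2: best P0=NH1 P1=-
Op 3: best P0=- P1=-
Op 4: best P0=NH2 P1=-
Op 5: best P0=NH2 P1=NH0
Op 6: best P0=NH2 P1=-
Op 7: best P0=NH2 P1=NH2
Op 8: best P0=NH2 P1=NH2
Op 9: best P0=NH2 P1=-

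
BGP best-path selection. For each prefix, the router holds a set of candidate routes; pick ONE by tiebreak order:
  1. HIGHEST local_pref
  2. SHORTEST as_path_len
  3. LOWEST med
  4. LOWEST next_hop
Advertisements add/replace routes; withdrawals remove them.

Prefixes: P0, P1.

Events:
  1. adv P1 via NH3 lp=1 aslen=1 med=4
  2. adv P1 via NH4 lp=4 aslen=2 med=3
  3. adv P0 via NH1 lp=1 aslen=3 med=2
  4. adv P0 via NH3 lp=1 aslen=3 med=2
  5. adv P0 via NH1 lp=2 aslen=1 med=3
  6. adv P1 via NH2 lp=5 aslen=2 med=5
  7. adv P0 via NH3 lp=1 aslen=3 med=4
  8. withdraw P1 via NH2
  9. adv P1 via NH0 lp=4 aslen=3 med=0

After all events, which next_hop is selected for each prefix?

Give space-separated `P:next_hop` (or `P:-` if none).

Op 1: best P0=- P1=NH3
Op 2: best P0=- P1=NH4
Op 3: best P0=NH1 P1=NH4
Op 4: best P0=NH1 P1=NH4
Op 5: best P0=NH1 P1=NH4
Op 6: best P0=NH1 P1=NH2
Op 7: best P0=NH1 P1=NH2
Op 8: best P0=NH1 P1=NH4
Op 9: best P0=NH1 P1=NH4

Answer: P0:NH1 P1:NH4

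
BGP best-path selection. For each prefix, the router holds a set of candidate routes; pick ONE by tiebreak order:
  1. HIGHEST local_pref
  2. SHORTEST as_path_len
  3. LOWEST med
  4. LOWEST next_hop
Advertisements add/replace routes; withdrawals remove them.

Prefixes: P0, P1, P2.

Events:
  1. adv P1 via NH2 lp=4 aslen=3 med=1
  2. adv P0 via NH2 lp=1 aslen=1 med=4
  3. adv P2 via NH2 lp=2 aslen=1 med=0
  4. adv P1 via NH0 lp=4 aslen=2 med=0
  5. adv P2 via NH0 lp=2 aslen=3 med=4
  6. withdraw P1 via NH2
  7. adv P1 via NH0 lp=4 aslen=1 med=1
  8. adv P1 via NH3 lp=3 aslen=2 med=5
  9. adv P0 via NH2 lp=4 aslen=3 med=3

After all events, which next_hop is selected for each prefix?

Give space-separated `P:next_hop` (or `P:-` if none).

Op 1: best P0=- P1=NH2 P2=-
Op 2: best P0=NH2 P1=NH2 P2=-
Op 3: best P0=NH2 P1=NH2 P2=NH2
Op 4: best P0=NH2 P1=NH0 P2=NH2
Op 5: best P0=NH2 P1=NH0 P2=NH2
Op 6: best P0=NH2 P1=NH0 P2=NH2
Op 7: best P0=NH2 P1=NH0 P2=NH2
Op 8: best P0=NH2 P1=NH0 P2=NH2
Op 9: best P0=NH2 P1=NH0 P2=NH2

Answer: P0:NH2 P1:NH0 P2:NH2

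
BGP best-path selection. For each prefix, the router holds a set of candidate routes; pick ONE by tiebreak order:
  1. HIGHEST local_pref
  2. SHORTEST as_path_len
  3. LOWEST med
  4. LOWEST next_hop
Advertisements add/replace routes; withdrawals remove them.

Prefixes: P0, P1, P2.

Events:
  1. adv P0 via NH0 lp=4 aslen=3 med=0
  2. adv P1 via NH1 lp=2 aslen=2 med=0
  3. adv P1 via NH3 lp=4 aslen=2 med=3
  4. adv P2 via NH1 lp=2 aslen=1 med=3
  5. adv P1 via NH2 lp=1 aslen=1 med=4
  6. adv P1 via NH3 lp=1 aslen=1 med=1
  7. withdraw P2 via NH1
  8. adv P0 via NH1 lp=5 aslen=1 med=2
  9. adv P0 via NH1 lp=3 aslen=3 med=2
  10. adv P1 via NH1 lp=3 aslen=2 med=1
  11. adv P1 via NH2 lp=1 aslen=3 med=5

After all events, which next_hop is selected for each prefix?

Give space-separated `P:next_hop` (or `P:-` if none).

Op 1: best P0=NH0 P1=- P2=-
Op 2: best P0=NH0 P1=NH1 P2=-
Op 3: best P0=NH0 P1=NH3 P2=-
Op 4: best P0=NH0 P1=NH3 P2=NH1
Op 5: best P0=NH0 P1=NH3 P2=NH1
Op 6: best P0=NH0 P1=NH1 P2=NH1
Op 7: best P0=NH0 P1=NH1 P2=-
Op 8: best P0=NH1 P1=NH1 P2=-
Op 9: best P0=NH0 P1=NH1 P2=-
Op 10: best P0=NH0 P1=NH1 P2=-
Op 11: best P0=NH0 P1=NH1 P2=-

Answer: P0:NH0 P1:NH1 P2:-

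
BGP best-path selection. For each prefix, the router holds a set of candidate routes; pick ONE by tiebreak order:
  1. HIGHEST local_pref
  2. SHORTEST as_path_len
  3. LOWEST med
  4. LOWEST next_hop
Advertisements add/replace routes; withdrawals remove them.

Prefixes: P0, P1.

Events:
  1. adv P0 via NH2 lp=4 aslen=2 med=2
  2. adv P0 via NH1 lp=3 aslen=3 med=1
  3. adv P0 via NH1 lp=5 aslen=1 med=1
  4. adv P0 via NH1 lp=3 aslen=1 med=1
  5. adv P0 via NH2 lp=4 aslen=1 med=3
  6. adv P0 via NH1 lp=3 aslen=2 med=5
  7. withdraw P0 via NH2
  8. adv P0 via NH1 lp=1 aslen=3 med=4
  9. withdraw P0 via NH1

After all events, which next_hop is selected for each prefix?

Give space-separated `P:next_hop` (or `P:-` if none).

Op 1: best P0=NH2 P1=-
Op 2: best P0=NH2 P1=-
Op 3: best P0=NH1 P1=-
Op 4: best P0=NH2 P1=-
Op 5: best P0=NH2 P1=-
Op 6: best P0=NH2 P1=-
Op 7: best P0=NH1 P1=-
Op 8: best P0=NH1 P1=-
Op 9: best P0=- P1=-

Answer: P0:- P1:-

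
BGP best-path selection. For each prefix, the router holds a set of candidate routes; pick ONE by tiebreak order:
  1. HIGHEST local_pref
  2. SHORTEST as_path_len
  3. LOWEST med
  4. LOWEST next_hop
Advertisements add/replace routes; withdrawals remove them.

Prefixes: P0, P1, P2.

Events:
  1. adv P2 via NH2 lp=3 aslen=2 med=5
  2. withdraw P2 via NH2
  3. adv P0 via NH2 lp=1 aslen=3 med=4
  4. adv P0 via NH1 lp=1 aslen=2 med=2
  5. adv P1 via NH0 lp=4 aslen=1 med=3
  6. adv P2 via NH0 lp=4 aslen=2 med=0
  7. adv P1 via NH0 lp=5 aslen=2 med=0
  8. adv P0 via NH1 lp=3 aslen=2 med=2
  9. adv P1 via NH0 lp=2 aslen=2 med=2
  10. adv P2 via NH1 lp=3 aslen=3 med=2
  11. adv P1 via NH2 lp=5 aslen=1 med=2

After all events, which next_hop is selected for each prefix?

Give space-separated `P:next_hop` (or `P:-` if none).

Answer: P0:NH1 P1:NH2 P2:NH0

Derivation:
Op 1: best P0=- P1=- P2=NH2
Op 2: best P0=- P1=- P2=-
Op 3: best P0=NH2 P1=- P2=-
Op 4: best P0=NH1 P1=- P2=-
Op 5: best P0=NH1 P1=NH0 P2=-
Op 6: best P0=NH1 P1=NH0 P2=NH0
Op 7: best P0=NH1 P1=NH0 P2=NH0
Op 8: best P0=NH1 P1=NH0 P2=NH0
Op 9: best P0=NH1 P1=NH0 P2=NH0
Op 10: best P0=NH1 P1=NH0 P2=NH0
Op 11: best P0=NH1 P1=NH2 P2=NH0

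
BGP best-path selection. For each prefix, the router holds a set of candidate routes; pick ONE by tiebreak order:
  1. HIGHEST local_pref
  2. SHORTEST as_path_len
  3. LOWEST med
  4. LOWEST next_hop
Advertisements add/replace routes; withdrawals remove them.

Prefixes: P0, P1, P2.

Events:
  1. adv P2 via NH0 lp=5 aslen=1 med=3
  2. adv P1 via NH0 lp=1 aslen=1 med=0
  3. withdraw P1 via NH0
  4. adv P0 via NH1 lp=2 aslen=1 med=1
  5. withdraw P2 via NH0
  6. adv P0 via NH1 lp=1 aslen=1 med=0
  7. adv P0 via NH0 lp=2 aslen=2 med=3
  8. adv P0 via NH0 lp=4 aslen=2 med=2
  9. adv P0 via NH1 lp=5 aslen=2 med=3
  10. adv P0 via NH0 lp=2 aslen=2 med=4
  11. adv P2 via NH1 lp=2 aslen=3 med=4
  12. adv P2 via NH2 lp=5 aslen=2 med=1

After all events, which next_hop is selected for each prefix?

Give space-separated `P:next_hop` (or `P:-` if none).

Answer: P0:NH1 P1:- P2:NH2

Derivation:
Op 1: best P0=- P1=- P2=NH0
Op 2: best P0=- P1=NH0 P2=NH0
Op 3: best P0=- P1=- P2=NH0
Op 4: best P0=NH1 P1=- P2=NH0
Op 5: best P0=NH1 P1=- P2=-
Op 6: best P0=NH1 P1=- P2=-
Op 7: best P0=NH0 P1=- P2=-
Op 8: best P0=NH0 P1=- P2=-
Op 9: best P0=NH1 P1=- P2=-
Op 10: best P0=NH1 P1=- P2=-
Op 11: best P0=NH1 P1=- P2=NH1
Op 12: best P0=NH1 P1=- P2=NH2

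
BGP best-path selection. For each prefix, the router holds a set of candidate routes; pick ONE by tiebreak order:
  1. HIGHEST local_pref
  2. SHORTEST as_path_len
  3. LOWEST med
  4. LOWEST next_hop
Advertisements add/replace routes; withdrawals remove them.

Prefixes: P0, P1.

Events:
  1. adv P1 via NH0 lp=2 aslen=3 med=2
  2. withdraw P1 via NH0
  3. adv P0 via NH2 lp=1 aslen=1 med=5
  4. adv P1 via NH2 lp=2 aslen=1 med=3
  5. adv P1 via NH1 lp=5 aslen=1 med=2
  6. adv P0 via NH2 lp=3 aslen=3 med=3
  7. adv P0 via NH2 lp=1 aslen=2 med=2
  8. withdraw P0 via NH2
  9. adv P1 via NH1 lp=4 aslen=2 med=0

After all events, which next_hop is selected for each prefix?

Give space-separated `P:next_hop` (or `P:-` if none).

Answer: P0:- P1:NH1

Derivation:
Op 1: best P0=- P1=NH0
Op 2: best P0=- P1=-
Op 3: best P0=NH2 P1=-
Op 4: best P0=NH2 P1=NH2
Op 5: best P0=NH2 P1=NH1
Op 6: best P0=NH2 P1=NH1
Op 7: best P0=NH2 P1=NH1
Op 8: best P0=- P1=NH1
Op 9: best P0=- P1=NH1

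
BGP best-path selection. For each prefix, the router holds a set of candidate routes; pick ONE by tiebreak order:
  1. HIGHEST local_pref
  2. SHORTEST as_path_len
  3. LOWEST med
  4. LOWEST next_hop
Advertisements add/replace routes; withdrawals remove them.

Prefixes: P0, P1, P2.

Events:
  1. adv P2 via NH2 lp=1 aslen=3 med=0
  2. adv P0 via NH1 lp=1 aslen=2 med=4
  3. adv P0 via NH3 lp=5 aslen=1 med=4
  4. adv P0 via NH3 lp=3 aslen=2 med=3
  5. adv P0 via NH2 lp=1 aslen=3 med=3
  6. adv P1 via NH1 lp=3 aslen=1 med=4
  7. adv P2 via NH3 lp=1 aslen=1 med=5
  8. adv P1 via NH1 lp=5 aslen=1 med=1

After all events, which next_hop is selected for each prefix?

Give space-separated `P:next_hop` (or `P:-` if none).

Answer: P0:NH3 P1:NH1 P2:NH3

Derivation:
Op 1: best P0=- P1=- P2=NH2
Op 2: best P0=NH1 P1=- P2=NH2
Op 3: best P0=NH3 P1=- P2=NH2
Op 4: best P0=NH3 P1=- P2=NH2
Op 5: best P0=NH3 P1=- P2=NH2
Op 6: best P0=NH3 P1=NH1 P2=NH2
Op 7: best P0=NH3 P1=NH1 P2=NH3
Op 8: best P0=NH3 P1=NH1 P2=NH3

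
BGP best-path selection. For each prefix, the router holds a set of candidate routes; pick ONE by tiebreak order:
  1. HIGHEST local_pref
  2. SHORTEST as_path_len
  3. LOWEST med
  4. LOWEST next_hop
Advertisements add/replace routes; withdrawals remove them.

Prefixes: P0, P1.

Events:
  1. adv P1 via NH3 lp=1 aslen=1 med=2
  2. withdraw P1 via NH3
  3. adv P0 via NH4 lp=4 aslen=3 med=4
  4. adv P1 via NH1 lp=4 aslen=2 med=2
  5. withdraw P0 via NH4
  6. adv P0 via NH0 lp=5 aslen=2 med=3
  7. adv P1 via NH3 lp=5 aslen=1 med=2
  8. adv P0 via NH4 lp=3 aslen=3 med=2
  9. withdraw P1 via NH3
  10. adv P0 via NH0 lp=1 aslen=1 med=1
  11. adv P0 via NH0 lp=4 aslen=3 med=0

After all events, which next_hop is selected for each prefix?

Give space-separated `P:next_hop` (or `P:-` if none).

Op 1: best P0=- P1=NH3
Op 2: best P0=- P1=-
Op 3: best P0=NH4 P1=-
Op 4: best P0=NH4 P1=NH1
Op 5: best P0=- P1=NH1
Op 6: best P0=NH0 P1=NH1
Op 7: best P0=NH0 P1=NH3
Op 8: best P0=NH0 P1=NH3
Op 9: best P0=NH0 P1=NH1
Op 10: best P0=NH4 P1=NH1
Op 11: best P0=NH0 P1=NH1

Answer: P0:NH0 P1:NH1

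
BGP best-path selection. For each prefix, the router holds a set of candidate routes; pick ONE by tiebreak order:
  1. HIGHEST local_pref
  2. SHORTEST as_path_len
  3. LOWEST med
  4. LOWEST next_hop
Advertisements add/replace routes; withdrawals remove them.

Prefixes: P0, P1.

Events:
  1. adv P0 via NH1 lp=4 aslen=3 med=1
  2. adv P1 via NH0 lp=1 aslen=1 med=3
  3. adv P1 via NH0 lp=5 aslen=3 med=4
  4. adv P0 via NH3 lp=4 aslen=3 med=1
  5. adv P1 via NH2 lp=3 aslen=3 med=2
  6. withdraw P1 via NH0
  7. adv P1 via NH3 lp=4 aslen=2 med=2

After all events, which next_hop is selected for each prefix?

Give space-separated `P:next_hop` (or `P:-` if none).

Op 1: best P0=NH1 P1=-
Op 2: best P0=NH1 P1=NH0
Op 3: best P0=NH1 P1=NH0
Op 4: best P0=NH1 P1=NH0
Op 5: best P0=NH1 P1=NH0
Op 6: best P0=NH1 P1=NH2
Op 7: best P0=NH1 P1=NH3

Answer: P0:NH1 P1:NH3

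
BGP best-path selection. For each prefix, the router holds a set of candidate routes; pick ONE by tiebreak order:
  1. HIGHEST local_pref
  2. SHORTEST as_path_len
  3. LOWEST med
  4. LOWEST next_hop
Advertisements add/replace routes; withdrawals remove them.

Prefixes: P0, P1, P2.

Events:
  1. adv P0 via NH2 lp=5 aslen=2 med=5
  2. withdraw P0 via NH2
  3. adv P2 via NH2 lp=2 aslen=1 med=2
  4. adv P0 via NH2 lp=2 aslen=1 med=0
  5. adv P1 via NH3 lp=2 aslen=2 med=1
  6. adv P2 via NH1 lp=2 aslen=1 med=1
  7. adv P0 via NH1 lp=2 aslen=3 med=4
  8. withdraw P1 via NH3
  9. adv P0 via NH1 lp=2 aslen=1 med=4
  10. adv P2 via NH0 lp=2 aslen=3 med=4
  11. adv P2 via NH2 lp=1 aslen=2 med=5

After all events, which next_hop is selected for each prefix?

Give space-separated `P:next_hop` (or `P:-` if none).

Answer: P0:NH2 P1:- P2:NH1

Derivation:
Op 1: best P0=NH2 P1=- P2=-
Op 2: best P0=- P1=- P2=-
Op 3: best P0=- P1=- P2=NH2
Op 4: best P0=NH2 P1=- P2=NH2
Op 5: best P0=NH2 P1=NH3 P2=NH2
Op 6: best P0=NH2 P1=NH3 P2=NH1
Op 7: best P0=NH2 P1=NH3 P2=NH1
Op 8: best P0=NH2 P1=- P2=NH1
Op 9: best P0=NH2 P1=- P2=NH1
Op 10: best P0=NH2 P1=- P2=NH1
Op 11: best P0=NH2 P1=- P2=NH1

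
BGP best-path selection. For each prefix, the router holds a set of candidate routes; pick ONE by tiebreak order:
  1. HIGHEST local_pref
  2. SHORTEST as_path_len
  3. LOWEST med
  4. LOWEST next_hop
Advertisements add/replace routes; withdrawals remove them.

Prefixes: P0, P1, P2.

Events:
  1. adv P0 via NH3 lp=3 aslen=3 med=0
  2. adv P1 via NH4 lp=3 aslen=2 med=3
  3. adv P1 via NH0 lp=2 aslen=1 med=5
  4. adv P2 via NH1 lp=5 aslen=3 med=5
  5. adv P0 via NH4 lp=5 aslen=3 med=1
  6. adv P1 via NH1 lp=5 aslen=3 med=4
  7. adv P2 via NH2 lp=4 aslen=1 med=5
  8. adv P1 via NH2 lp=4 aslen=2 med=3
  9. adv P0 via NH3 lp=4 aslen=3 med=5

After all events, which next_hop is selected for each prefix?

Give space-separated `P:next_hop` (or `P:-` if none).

Op 1: best P0=NH3 P1=- P2=-
Op 2: best P0=NH3 P1=NH4 P2=-
Op 3: best P0=NH3 P1=NH4 P2=-
Op 4: best P0=NH3 P1=NH4 P2=NH1
Op 5: best P0=NH4 P1=NH4 P2=NH1
Op 6: best P0=NH4 P1=NH1 P2=NH1
Op 7: best P0=NH4 P1=NH1 P2=NH1
Op 8: best P0=NH4 P1=NH1 P2=NH1
Op 9: best P0=NH4 P1=NH1 P2=NH1

Answer: P0:NH4 P1:NH1 P2:NH1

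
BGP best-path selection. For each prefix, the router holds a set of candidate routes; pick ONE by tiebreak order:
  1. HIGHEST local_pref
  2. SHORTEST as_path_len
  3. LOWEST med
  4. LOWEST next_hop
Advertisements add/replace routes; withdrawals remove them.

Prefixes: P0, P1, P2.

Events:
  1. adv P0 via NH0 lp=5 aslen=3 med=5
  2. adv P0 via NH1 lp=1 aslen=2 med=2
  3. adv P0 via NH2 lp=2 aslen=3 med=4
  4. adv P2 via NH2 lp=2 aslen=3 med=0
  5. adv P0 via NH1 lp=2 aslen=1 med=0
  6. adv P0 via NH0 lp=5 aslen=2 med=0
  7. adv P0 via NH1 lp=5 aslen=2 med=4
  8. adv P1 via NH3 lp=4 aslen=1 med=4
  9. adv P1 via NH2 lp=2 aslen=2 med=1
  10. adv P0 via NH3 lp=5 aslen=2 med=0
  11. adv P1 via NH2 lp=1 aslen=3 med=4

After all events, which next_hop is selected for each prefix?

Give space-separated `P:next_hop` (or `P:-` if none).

Op 1: best P0=NH0 P1=- P2=-
Op 2: best P0=NH0 P1=- P2=-
Op 3: best P0=NH0 P1=- P2=-
Op 4: best P0=NH0 P1=- P2=NH2
Op 5: best P0=NH0 P1=- P2=NH2
Op 6: best P0=NH0 P1=- P2=NH2
Op 7: best P0=NH0 P1=- P2=NH2
Op 8: best P0=NH0 P1=NH3 P2=NH2
Op 9: best P0=NH0 P1=NH3 P2=NH2
Op 10: best P0=NH0 P1=NH3 P2=NH2
Op 11: best P0=NH0 P1=NH3 P2=NH2

Answer: P0:NH0 P1:NH3 P2:NH2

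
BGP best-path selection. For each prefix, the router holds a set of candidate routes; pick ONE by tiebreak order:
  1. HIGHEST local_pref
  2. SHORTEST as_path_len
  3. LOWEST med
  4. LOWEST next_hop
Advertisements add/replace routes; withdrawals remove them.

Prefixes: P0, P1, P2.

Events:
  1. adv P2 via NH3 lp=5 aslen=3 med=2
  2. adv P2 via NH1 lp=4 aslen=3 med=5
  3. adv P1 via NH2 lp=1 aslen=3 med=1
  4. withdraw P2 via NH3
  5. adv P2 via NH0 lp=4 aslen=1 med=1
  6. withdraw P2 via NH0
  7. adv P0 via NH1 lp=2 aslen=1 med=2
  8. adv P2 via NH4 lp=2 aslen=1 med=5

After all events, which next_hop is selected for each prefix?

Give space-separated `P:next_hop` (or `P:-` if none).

Op 1: best P0=- P1=- P2=NH3
Op 2: best P0=- P1=- P2=NH3
Op 3: best P0=- P1=NH2 P2=NH3
Op 4: best P0=- P1=NH2 P2=NH1
Op 5: best P0=- P1=NH2 P2=NH0
Op 6: best P0=- P1=NH2 P2=NH1
Op 7: best P0=NH1 P1=NH2 P2=NH1
Op 8: best P0=NH1 P1=NH2 P2=NH1

Answer: P0:NH1 P1:NH2 P2:NH1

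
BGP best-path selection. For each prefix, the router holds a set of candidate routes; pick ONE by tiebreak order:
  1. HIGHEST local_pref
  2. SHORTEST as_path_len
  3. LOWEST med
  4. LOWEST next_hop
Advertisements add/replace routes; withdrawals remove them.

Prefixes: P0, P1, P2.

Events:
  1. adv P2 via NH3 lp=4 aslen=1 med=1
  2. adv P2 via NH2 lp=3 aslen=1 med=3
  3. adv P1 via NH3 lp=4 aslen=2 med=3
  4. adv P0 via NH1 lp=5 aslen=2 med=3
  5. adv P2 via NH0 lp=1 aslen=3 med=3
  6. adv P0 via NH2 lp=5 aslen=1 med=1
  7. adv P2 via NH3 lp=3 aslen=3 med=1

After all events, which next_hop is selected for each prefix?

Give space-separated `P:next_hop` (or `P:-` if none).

Answer: P0:NH2 P1:NH3 P2:NH2

Derivation:
Op 1: best P0=- P1=- P2=NH3
Op 2: best P0=- P1=- P2=NH3
Op 3: best P0=- P1=NH3 P2=NH3
Op 4: best P0=NH1 P1=NH3 P2=NH3
Op 5: best P0=NH1 P1=NH3 P2=NH3
Op 6: best P0=NH2 P1=NH3 P2=NH3
Op 7: best P0=NH2 P1=NH3 P2=NH2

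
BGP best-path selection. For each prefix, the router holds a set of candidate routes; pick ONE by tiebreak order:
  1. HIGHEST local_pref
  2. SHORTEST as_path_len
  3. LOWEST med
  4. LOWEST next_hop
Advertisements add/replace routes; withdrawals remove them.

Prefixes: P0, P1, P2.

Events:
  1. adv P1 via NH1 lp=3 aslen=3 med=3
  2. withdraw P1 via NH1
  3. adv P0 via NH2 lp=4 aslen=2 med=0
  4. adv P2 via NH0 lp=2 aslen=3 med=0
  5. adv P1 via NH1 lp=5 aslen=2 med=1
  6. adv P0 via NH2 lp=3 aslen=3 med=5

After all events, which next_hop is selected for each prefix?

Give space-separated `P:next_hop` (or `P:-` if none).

Op 1: best P0=- P1=NH1 P2=-
Op 2: best P0=- P1=- P2=-
Op 3: best P0=NH2 P1=- P2=-
Op 4: best P0=NH2 P1=- P2=NH0
Op 5: best P0=NH2 P1=NH1 P2=NH0
Op 6: best P0=NH2 P1=NH1 P2=NH0

Answer: P0:NH2 P1:NH1 P2:NH0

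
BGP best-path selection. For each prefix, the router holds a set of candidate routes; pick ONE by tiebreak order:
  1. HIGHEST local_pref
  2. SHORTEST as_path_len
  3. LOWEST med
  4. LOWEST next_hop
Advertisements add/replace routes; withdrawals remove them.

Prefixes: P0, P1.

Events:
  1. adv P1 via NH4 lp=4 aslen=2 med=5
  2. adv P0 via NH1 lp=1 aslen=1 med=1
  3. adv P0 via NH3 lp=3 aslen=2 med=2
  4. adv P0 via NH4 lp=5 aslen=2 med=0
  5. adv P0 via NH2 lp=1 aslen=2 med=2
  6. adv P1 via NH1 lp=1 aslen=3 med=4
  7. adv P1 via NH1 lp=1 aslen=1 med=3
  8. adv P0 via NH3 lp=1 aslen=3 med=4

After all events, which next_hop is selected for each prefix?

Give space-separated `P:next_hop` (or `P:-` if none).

Answer: P0:NH4 P1:NH4

Derivation:
Op 1: best P0=- P1=NH4
Op 2: best P0=NH1 P1=NH4
Op 3: best P0=NH3 P1=NH4
Op 4: best P0=NH4 P1=NH4
Op 5: best P0=NH4 P1=NH4
Op 6: best P0=NH4 P1=NH4
Op 7: best P0=NH4 P1=NH4
Op 8: best P0=NH4 P1=NH4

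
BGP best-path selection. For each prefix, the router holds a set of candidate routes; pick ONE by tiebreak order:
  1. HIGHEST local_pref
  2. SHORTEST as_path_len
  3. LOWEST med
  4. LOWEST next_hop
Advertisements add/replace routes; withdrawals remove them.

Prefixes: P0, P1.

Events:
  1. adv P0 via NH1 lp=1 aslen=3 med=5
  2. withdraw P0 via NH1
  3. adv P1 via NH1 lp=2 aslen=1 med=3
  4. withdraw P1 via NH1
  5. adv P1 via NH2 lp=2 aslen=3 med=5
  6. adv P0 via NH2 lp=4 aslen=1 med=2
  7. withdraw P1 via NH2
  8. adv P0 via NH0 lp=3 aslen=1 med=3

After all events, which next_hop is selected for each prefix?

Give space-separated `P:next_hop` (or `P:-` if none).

Answer: P0:NH2 P1:-

Derivation:
Op 1: best P0=NH1 P1=-
Op 2: best P0=- P1=-
Op 3: best P0=- P1=NH1
Op 4: best P0=- P1=-
Op 5: best P0=- P1=NH2
Op 6: best P0=NH2 P1=NH2
Op 7: best P0=NH2 P1=-
Op 8: best P0=NH2 P1=-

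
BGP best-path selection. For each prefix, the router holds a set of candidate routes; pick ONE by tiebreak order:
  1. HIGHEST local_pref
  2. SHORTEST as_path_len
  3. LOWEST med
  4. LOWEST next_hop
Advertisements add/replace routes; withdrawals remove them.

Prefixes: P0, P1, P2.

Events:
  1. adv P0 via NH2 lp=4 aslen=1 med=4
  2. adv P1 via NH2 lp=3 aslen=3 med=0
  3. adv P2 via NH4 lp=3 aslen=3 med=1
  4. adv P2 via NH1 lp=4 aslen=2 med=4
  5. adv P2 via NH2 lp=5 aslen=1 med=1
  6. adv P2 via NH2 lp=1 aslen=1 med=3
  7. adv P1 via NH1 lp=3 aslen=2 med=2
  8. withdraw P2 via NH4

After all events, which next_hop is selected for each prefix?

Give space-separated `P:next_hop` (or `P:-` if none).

Op 1: best P0=NH2 P1=- P2=-
Op 2: best P0=NH2 P1=NH2 P2=-
Op 3: best P0=NH2 P1=NH2 P2=NH4
Op 4: best P0=NH2 P1=NH2 P2=NH1
Op 5: best P0=NH2 P1=NH2 P2=NH2
Op 6: best P0=NH2 P1=NH2 P2=NH1
Op 7: best P0=NH2 P1=NH1 P2=NH1
Op 8: best P0=NH2 P1=NH1 P2=NH1

Answer: P0:NH2 P1:NH1 P2:NH1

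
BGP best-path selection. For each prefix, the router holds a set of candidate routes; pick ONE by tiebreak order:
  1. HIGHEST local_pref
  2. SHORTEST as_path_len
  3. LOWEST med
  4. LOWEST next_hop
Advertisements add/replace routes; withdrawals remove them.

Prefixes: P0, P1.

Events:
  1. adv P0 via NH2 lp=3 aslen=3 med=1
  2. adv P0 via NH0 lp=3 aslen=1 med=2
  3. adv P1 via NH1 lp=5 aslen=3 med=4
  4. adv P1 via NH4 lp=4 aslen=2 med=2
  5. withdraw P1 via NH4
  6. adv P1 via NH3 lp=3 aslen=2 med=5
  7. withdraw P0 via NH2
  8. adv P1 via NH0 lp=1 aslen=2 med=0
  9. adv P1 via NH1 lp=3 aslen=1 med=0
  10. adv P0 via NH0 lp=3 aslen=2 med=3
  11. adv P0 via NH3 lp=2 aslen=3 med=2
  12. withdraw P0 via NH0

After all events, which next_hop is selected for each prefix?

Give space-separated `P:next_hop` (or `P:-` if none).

Op 1: best P0=NH2 P1=-
Op 2: best P0=NH0 P1=-
Op 3: best P0=NH0 P1=NH1
Op 4: best P0=NH0 P1=NH1
Op 5: best P0=NH0 P1=NH1
Op 6: best P0=NH0 P1=NH1
Op 7: best P0=NH0 P1=NH1
Op 8: best P0=NH0 P1=NH1
Op 9: best P0=NH0 P1=NH1
Op 10: best P0=NH0 P1=NH1
Op 11: best P0=NH0 P1=NH1
Op 12: best P0=NH3 P1=NH1

Answer: P0:NH3 P1:NH1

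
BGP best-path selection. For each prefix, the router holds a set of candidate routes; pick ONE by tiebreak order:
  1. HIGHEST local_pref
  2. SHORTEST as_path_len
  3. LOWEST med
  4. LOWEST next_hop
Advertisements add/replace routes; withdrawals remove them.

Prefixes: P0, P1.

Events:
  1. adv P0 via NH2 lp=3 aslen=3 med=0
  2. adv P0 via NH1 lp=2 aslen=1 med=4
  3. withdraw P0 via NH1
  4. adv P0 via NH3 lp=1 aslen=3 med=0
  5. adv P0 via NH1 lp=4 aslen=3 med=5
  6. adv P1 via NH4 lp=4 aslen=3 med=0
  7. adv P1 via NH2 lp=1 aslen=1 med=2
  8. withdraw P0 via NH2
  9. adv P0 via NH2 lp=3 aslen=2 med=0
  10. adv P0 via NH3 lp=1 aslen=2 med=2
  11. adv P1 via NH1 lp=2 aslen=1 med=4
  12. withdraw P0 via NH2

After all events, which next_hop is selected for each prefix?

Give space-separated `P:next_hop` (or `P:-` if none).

Op 1: best P0=NH2 P1=-
Op 2: best P0=NH2 P1=-
Op 3: best P0=NH2 P1=-
Op 4: best P0=NH2 P1=-
Op 5: best P0=NH1 P1=-
Op 6: best P0=NH1 P1=NH4
Op 7: best P0=NH1 P1=NH4
Op 8: best P0=NH1 P1=NH4
Op 9: best P0=NH1 P1=NH4
Op 10: best P0=NH1 P1=NH4
Op 11: best P0=NH1 P1=NH4
Op 12: best P0=NH1 P1=NH4

Answer: P0:NH1 P1:NH4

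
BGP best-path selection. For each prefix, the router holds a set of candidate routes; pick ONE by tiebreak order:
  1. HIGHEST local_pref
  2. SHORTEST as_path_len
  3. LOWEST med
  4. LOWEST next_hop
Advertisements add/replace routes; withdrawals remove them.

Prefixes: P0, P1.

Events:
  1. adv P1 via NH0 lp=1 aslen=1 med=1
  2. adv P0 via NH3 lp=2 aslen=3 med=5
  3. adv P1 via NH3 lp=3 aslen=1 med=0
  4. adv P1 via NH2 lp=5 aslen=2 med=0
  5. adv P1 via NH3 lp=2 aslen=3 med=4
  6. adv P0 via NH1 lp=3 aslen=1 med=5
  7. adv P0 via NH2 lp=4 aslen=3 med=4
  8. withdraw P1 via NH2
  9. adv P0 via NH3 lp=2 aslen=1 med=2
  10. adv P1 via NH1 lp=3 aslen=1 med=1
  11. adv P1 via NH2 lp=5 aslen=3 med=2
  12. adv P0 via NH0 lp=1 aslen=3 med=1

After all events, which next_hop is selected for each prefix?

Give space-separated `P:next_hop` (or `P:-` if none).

Op 1: best P0=- P1=NH0
Op 2: best P0=NH3 P1=NH0
Op 3: best P0=NH3 P1=NH3
Op 4: best P0=NH3 P1=NH2
Op 5: best P0=NH3 P1=NH2
Op 6: best P0=NH1 P1=NH2
Op 7: best P0=NH2 P1=NH2
Op 8: best P0=NH2 P1=NH3
Op 9: best P0=NH2 P1=NH3
Op 10: best P0=NH2 P1=NH1
Op 11: best P0=NH2 P1=NH2
Op 12: best P0=NH2 P1=NH2

Answer: P0:NH2 P1:NH2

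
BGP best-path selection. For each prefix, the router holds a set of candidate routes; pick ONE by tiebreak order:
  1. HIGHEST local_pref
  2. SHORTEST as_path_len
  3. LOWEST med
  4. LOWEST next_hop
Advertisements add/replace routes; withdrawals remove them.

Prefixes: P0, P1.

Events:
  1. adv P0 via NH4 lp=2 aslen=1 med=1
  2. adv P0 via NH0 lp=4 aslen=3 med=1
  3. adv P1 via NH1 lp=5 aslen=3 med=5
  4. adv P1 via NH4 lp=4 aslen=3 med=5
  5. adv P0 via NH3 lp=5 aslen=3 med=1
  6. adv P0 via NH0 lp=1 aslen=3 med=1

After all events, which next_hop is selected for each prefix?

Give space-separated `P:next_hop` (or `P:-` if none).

Answer: P0:NH3 P1:NH1

Derivation:
Op 1: best P0=NH4 P1=-
Op 2: best P0=NH0 P1=-
Op 3: best P0=NH0 P1=NH1
Op 4: best P0=NH0 P1=NH1
Op 5: best P0=NH3 P1=NH1
Op 6: best P0=NH3 P1=NH1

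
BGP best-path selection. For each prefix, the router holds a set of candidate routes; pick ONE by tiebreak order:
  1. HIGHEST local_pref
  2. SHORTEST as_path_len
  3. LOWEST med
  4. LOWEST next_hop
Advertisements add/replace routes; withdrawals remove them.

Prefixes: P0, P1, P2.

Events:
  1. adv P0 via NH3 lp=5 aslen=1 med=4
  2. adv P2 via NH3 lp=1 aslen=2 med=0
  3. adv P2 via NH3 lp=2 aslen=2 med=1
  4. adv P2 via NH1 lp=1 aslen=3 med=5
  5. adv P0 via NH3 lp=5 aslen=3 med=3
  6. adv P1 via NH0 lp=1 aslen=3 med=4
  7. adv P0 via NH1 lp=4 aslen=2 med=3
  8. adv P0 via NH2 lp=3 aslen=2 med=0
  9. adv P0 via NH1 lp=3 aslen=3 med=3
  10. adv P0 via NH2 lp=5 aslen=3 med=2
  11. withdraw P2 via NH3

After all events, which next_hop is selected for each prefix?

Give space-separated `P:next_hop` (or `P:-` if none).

Answer: P0:NH2 P1:NH0 P2:NH1

Derivation:
Op 1: best P0=NH3 P1=- P2=-
Op 2: best P0=NH3 P1=- P2=NH3
Op 3: best P0=NH3 P1=- P2=NH3
Op 4: best P0=NH3 P1=- P2=NH3
Op 5: best P0=NH3 P1=- P2=NH3
Op 6: best P0=NH3 P1=NH0 P2=NH3
Op 7: best P0=NH3 P1=NH0 P2=NH3
Op 8: best P0=NH3 P1=NH0 P2=NH3
Op 9: best P0=NH3 P1=NH0 P2=NH3
Op 10: best P0=NH2 P1=NH0 P2=NH3
Op 11: best P0=NH2 P1=NH0 P2=NH1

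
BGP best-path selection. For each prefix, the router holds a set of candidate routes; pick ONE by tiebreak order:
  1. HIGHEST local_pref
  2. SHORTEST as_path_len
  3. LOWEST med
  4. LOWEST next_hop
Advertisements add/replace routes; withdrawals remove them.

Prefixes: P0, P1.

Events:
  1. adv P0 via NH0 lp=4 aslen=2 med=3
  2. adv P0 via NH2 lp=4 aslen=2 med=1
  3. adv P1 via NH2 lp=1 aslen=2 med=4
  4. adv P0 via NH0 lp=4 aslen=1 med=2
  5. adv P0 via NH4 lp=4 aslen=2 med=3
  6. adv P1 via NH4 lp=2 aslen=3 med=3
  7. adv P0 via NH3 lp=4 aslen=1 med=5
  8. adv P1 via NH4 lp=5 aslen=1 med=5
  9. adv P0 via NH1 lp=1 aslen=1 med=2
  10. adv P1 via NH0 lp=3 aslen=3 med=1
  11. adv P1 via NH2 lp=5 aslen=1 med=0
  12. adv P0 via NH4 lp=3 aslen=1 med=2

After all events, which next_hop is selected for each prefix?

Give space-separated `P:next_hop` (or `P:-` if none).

Op 1: best P0=NH0 P1=-
Op 2: best P0=NH2 P1=-
Op 3: best P0=NH2 P1=NH2
Op 4: best P0=NH0 P1=NH2
Op 5: best P0=NH0 P1=NH2
Op 6: best P0=NH0 P1=NH4
Op 7: best P0=NH0 P1=NH4
Op 8: best P0=NH0 P1=NH4
Op 9: best P0=NH0 P1=NH4
Op 10: best P0=NH0 P1=NH4
Op 11: best P0=NH0 P1=NH2
Op 12: best P0=NH0 P1=NH2

Answer: P0:NH0 P1:NH2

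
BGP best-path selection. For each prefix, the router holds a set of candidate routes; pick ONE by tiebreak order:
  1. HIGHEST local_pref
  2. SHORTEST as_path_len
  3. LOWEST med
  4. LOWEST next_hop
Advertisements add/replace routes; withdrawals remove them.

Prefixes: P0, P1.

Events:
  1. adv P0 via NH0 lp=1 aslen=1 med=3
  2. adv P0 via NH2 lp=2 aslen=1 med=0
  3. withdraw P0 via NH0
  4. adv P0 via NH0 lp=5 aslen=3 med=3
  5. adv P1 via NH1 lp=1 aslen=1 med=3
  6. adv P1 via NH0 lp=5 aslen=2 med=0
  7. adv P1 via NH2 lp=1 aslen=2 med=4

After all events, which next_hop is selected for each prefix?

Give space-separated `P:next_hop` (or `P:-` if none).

Answer: P0:NH0 P1:NH0

Derivation:
Op 1: best P0=NH0 P1=-
Op 2: best P0=NH2 P1=-
Op 3: best P0=NH2 P1=-
Op 4: best P0=NH0 P1=-
Op 5: best P0=NH0 P1=NH1
Op 6: best P0=NH0 P1=NH0
Op 7: best P0=NH0 P1=NH0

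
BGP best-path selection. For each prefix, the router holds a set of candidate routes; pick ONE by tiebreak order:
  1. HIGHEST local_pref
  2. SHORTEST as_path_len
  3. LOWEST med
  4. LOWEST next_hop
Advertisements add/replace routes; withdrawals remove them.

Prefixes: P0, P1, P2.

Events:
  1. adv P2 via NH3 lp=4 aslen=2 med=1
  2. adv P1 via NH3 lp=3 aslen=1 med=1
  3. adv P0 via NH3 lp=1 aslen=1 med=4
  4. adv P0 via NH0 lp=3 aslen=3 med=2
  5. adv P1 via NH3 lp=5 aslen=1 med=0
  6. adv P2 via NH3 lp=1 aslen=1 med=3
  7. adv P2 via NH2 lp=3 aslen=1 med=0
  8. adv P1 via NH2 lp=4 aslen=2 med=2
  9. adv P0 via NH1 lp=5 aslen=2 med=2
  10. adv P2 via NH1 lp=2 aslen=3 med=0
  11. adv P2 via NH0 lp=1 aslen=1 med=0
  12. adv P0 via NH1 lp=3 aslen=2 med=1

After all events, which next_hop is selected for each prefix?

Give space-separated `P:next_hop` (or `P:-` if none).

Op 1: best P0=- P1=- P2=NH3
Op 2: best P0=- P1=NH3 P2=NH3
Op 3: best P0=NH3 P1=NH3 P2=NH3
Op 4: best P0=NH0 P1=NH3 P2=NH3
Op 5: best P0=NH0 P1=NH3 P2=NH3
Op 6: best P0=NH0 P1=NH3 P2=NH3
Op 7: best P0=NH0 P1=NH3 P2=NH2
Op 8: best P0=NH0 P1=NH3 P2=NH2
Op 9: best P0=NH1 P1=NH3 P2=NH2
Op 10: best P0=NH1 P1=NH3 P2=NH2
Op 11: best P0=NH1 P1=NH3 P2=NH2
Op 12: best P0=NH1 P1=NH3 P2=NH2

Answer: P0:NH1 P1:NH3 P2:NH2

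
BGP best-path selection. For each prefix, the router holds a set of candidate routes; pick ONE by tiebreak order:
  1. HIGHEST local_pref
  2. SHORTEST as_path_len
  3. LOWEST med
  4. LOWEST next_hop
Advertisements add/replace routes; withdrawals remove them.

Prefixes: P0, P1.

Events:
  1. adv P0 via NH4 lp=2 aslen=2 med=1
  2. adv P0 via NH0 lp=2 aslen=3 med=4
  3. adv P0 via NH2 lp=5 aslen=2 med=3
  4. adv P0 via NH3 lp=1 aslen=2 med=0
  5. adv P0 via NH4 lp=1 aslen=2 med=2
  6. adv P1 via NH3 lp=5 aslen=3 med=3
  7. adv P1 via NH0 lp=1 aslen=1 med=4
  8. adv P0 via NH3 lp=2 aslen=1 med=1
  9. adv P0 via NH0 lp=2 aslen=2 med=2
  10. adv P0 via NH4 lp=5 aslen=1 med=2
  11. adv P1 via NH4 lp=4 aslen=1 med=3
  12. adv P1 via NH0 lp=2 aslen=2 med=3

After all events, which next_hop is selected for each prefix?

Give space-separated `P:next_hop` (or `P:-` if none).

Answer: P0:NH4 P1:NH3

Derivation:
Op 1: best P0=NH4 P1=-
Op 2: best P0=NH4 P1=-
Op 3: best P0=NH2 P1=-
Op 4: best P0=NH2 P1=-
Op 5: best P0=NH2 P1=-
Op 6: best P0=NH2 P1=NH3
Op 7: best P0=NH2 P1=NH3
Op 8: best P0=NH2 P1=NH3
Op 9: best P0=NH2 P1=NH3
Op 10: best P0=NH4 P1=NH3
Op 11: best P0=NH4 P1=NH3
Op 12: best P0=NH4 P1=NH3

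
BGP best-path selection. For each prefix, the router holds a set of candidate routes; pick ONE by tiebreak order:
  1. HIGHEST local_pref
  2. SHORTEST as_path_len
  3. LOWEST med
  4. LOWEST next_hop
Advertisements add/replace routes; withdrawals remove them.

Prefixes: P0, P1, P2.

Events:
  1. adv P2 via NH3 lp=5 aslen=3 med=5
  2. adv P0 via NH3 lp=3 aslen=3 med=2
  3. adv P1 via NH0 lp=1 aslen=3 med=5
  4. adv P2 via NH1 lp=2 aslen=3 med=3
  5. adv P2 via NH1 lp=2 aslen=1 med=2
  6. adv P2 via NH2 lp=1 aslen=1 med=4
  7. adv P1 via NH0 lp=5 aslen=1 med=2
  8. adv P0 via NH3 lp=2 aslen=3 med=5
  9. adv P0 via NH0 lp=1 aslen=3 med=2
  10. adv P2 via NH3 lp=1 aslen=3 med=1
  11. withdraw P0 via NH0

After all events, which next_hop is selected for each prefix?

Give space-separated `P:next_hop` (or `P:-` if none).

Op 1: best P0=- P1=- P2=NH3
Op 2: best P0=NH3 P1=- P2=NH3
Op 3: best P0=NH3 P1=NH0 P2=NH3
Op 4: best P0=NH3 P1=NH0 P2=NH3
Op 5: best P0=NH3 P1=NH0 P2=NH3
Op 6: best P0=NH3 P1=NH0 P2=NH3
Op 7: best P0=NH3 P1=NH0 P2=NH3
Op 8: best P0=NH3 P1=NH0 P2=NH3
Op 9: best P0=NH3 P1=NH0 P2=NH3
Op 10: best P0=NH3 P1=NH0 P2=NH1
Op 11: best P0=NH3 P1=NH0 P2=NH1

Answer: P0:NH3 P1:NH0 P2:NH1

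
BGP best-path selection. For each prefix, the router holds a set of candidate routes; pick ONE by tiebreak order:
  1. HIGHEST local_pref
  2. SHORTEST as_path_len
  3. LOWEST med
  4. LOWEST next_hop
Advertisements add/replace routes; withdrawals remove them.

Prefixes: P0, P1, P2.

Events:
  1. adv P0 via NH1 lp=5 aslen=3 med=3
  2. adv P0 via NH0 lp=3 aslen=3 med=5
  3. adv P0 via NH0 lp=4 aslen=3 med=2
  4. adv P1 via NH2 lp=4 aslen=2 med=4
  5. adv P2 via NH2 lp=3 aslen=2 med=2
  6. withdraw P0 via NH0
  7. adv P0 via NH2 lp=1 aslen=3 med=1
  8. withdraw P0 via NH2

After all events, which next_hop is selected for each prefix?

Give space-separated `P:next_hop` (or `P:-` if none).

Op 1: best P0=NH1 P1=- P2=-
Op 2: best P0=NH1 P1=- P2=-
Op 3: best P0=NH1 P1=- P2=-
Op 4: best P0=NH1 P1=NH2 P2=-
Op 5: best P0=NH1 P1=NH2 P2=NH2
Op 6: best P0=NH1 P1=NH2 P2=NH2
Op 7: best P0=NH1 P1=NH2 P2=NH2
Op 8: best P0=NH1 P1=NH2 P2=NH2

Answer: P0:NH1 P1:NH2 P2:NH2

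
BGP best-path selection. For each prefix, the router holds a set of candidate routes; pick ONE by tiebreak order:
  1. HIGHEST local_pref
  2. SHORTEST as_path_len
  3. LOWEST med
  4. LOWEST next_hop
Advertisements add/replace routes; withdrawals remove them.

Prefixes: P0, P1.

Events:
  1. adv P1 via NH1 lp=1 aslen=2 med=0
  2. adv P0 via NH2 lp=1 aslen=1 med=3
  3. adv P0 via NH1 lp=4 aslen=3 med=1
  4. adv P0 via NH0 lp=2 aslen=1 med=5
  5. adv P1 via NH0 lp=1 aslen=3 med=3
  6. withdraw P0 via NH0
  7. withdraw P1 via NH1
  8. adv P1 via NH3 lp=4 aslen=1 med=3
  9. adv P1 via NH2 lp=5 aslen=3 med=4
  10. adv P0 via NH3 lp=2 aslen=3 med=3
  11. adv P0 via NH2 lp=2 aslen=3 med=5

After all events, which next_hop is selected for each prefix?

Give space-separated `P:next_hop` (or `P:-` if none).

Answer: P0:NH1 P1:NH2

Derivation:
Op 1: best P0=- P1=NH1
Op 2: best P0=NH2 P1=NH1
Op 3: best P0=NH1 P1=NH1
Op 4: best P0=NH1 P1=NH1
Op 5: best P0=NH1 P1=NH1
Op 6: best P0=NH1 P1=NH1
Op 7: best P0=NH1 P1=NH0
Op 8: best P0=NH1 P1=NH3
Op 9: best P0=NH1 P1=NH2
Op 10: best P0=NH1 P1=NH2
Op 11: best P0=NH1 P1=NH2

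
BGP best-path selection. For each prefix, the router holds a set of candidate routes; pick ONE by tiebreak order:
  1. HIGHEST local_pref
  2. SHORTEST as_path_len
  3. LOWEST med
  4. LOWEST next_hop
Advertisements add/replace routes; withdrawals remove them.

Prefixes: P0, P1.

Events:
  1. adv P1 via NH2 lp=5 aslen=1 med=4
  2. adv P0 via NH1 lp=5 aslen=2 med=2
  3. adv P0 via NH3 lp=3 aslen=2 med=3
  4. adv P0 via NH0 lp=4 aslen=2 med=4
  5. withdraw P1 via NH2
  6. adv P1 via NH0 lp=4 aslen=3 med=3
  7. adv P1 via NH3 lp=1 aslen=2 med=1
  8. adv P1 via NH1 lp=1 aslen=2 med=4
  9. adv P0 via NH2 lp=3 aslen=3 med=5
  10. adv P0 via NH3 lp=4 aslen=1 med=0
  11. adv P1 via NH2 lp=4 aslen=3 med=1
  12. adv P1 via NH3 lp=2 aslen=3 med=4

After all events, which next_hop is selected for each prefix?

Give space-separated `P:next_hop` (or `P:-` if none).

Answer: P0:NH1 P1:NH2

Derivation:
Op 1: best P0=- P1=NH2
Op 2: best P0=NH1 P1=NH2
Op 3: best P0=NH1 P1=NH2
Op 4: best P0=NH1 P1=NH2
Op 5: best P0=NH1 P1=-
Op 6: best P0=NH1 P1=NH0
Op 7: best P0=NH1 P1=NH0
Op 8: best P0=NH1 P1=NH0
Op 9: best P0=NH1 P1=NH0
Op 10: best P0=NH1 P1=NH0
Op 11: best P0=NH1 P1=NH2
Op 12: best P0=NH1 P1=NH2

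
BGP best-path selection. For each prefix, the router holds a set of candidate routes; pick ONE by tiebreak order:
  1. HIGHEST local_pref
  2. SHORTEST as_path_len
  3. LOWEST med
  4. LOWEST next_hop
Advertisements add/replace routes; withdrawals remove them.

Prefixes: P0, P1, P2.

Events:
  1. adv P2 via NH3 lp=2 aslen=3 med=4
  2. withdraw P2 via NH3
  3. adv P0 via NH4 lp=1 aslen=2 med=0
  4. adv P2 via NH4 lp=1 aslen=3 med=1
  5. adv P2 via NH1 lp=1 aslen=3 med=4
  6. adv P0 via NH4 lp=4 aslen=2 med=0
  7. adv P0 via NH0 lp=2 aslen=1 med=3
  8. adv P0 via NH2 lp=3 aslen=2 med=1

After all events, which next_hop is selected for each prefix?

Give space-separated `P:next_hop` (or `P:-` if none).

Op 1: best P0=- P1=- P2=NH3
Op 2: best P0=- P1=- P2=-
Op 3: best P0=NH4 P1=- P2=-
Op 4: best P0=NH4 P1=- P2=NH4
Op 5: best P0=NH4 P1=- P2=NH4
Op 6: best P0=NH4 P1=- P2=NH4
Op 7: best P0=NH4 P1=- P2=NH4
Op 8: best P0=NH4 P1=- P2=NH4

Answer: P0:NH4 P1:- P2:NH4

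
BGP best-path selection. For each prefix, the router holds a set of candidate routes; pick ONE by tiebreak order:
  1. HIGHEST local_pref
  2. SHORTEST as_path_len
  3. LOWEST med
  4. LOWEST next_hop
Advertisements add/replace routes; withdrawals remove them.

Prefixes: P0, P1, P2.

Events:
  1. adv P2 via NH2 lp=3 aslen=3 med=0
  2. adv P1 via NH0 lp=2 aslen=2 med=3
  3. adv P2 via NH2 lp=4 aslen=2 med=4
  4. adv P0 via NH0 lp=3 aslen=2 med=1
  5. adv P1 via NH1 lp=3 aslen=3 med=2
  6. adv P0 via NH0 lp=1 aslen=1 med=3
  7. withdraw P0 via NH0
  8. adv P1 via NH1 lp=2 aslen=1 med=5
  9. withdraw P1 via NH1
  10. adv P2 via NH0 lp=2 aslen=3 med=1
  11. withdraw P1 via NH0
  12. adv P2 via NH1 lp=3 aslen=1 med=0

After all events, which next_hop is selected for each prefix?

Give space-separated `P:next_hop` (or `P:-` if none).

Op 1: best P0=- P1=- P2=NH2
Op 2: best P0=- P1=NH0 P2=NH2
Op 3: best P0=- P1=NH0 P2=NH2
Op 4: best P0=NH0 P1=NH0 P2=NH2
Op 5: best P0=NH0 P1=NH1 P2=NH2
Op 6: best P0=NH0 P1=NH1 P2=NH2
Op 7: best P0=- P1=NH1 P2=NH2
Op 8: best P0=- P1=NH1 P2=NH2
Op 9: best P0=- P1=NH0 P2=NH2
Op 10: best P0=- P1=NH0 P2=NH2
Op 11: best P0=- P1=- P2=NH2
Op 12: best P0=- P1=- P2=NH2

Answer: P0:- P1:- P2:NH2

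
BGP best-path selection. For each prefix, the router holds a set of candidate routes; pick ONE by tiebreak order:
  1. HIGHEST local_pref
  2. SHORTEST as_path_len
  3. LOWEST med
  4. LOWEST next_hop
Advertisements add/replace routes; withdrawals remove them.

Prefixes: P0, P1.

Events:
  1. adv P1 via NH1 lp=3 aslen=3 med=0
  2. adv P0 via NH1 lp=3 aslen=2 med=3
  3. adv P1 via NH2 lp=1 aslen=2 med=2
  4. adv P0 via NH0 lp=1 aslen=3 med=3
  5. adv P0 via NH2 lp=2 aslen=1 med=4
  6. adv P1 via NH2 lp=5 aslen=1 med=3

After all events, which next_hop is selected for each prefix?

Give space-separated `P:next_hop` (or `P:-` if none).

Answer: P0:NH1 P1:NH2

Derivation:
Op 1: best P0=- P1=NH1
Op 2: best P0=NH1 P1=NH1
Op 3: best P0=NH1 P1=NH1
Op 4: best P0=NH1 P1=NH1
Op 5: best P0=NH1 P1=NH1
Op 6: best P0=NH1 P1=NH2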